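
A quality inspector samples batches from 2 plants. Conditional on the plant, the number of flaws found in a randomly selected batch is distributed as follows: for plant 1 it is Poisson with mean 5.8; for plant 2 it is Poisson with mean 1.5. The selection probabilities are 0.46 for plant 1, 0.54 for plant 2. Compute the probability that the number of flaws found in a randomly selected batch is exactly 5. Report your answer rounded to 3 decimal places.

Conditional on each plant, P(X = 5): 1: 0.165596; 2: 0.01412.
By total probability, P(X = 5) = 0.46·0.165596 + 0.54·0.01412 = 0.0837991.

0.084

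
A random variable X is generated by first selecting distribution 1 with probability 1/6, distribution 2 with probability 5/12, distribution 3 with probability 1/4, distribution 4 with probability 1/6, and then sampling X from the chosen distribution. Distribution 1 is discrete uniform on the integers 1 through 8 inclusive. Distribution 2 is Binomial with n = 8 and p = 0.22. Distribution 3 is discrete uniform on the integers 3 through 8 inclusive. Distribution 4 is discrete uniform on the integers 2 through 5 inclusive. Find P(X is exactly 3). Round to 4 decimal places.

0.1759

Conditional on each component, P(X = 3): 1: 0.125; 2: 0.172159; 3: 0.166667; 4: 0.25.
By total probability, P(X = 3) = 0.166667·0.125 + 0.416667·0.172159 + 0.25·0.166667 + 0.166667·0.25 = 0.175899.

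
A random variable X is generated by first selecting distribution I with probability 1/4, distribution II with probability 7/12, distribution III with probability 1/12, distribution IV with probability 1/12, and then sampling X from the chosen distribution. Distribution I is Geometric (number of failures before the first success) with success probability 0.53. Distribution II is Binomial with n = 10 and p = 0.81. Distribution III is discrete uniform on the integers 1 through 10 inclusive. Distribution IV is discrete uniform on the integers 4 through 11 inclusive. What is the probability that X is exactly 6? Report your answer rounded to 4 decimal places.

0.0653

Conditional on each component, P(X = 6): I: 0.00571298; II: 0.0772936; III: 0.1; IV: 0.125.
By total probability, P(X = 6) = 0.25·0.00571298 + 0.583333·0.0772936 + 0.0833333·0.1 + 0.0833333·0.125 = 0.0652662.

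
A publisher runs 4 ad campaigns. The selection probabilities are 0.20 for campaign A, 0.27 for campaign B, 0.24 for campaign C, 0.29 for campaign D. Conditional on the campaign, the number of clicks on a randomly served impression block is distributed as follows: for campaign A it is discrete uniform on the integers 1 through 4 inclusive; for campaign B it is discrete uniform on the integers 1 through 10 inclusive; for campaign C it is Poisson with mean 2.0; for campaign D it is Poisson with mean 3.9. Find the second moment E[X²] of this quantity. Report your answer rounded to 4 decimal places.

For each component E[X²] = Var + (mean)², giving A: 7.5; B: 38.5; C: 6; D: 19.11.
Overall E[X²] = 0.2·7.5 + 0.27·38.5 + 0.24·6 + 0.29·19.11 = 18.8769.

18.8769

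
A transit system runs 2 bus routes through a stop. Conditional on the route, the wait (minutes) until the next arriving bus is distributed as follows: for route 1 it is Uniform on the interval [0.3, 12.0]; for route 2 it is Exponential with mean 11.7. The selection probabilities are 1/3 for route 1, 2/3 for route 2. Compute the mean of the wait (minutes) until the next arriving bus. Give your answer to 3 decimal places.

Component means — 1: 6.15; 2: 11.7.
E[X] = 0.333333·6.15 + 0.666667·11.7 = 9.85.

9.850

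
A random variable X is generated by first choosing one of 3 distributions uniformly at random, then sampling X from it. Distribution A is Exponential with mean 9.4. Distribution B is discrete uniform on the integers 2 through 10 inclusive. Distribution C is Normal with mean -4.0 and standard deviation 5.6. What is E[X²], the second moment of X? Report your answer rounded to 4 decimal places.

88.9156

For each component E[X²] = Var + (mean)², giving A: 176.72; B: 42.6667; C: 47.36.
Overall E[X²] = 0.333333·176.72 + 0.333333·42.6667 + 0.333333·47.36 = 88.9156.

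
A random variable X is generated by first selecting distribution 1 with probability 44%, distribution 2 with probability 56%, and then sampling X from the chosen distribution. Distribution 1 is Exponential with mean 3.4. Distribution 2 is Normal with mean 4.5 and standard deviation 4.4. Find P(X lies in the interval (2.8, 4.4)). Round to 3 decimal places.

Conditional on each component, P(2.8 < X < 4.4): 1: 0.16474; 2: 0.14132.
By total probability, P(2.8 < X < 4.4) = 0.44·0.16474 + 0.56·0.14132 = 0.151625.

0.152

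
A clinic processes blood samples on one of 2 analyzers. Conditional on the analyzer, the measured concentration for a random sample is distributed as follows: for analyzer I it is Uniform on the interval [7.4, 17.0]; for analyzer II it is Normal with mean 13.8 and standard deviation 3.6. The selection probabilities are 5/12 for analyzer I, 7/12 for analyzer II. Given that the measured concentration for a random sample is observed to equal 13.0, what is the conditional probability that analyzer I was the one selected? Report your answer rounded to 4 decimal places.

Likelihoods f(13.0 | ·): I: 0.104167; II: 0.108115.
Posterior ∝ prior × likelihood. Numerator for I: 0.416667·0.104167 = 0.0434028.
Normalizing constant: 0.416667·0.104167 + 0.583333·0.108115 = 0.10647.
P(I | observation) = 0.0434028 / 0.10647 = 0.407654.

0.4077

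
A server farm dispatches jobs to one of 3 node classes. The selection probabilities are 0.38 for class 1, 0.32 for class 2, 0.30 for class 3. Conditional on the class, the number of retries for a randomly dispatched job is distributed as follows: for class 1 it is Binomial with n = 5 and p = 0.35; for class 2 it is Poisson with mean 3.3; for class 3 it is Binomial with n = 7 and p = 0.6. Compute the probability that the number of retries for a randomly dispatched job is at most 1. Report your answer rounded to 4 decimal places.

Conditional on each class, P(X ≤ 1): 1: 0.428415; 2: 0.158598; 3: 0.0188416.
By total probability, P(X ≤ 1) = 0.38·0.428415 + 0.32·0.158598 + 0.3·0.0188416 = 0.219201.

0.2192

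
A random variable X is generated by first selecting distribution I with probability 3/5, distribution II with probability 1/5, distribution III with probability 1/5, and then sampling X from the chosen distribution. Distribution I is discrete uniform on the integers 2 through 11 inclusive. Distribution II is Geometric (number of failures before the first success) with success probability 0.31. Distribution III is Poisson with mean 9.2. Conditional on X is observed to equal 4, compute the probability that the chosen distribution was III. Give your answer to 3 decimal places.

Likelihoods P(X=4 | ·): I: 0.1; II: 0.0702681; III: 0.03016.
Posterior ∝ prior × likelihood. Numerator for III: 0.2·0.03016 = 0.00603199.
Normalizing constant: 0.6·0.1 + 0.2·0.0702681 + 0.2·0.03016 = 0.0800856.
P(III | observation) = 0.00603199 / 0.0800856 = 0.0753193.

0.075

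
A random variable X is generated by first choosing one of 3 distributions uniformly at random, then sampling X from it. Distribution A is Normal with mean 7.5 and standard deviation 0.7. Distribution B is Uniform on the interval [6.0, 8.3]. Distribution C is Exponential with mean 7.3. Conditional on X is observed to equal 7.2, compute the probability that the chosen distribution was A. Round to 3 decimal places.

Likelihoods f(7.2 | ·): A: 0.51991; B: 0.434783; C: 0.0510895.
Posterior ∝ prior × likelihood. Numerator for A: 0.333333·0.51991 = 0.173303.
Normalizing constant: 0.333333·0.51991 + 0.333333·0.434783 + 0.333333·0.0510895 = 0.335261.
P(A | observation) = 0.173303 / 0.335261 = 0.516921.

0.517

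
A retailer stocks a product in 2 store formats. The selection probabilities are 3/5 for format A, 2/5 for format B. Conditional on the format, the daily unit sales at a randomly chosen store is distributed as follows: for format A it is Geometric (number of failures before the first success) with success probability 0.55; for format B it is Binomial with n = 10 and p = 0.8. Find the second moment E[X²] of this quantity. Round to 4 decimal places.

27.5342

For each component E[X²] = Var + (mean)², giving A: 2.15702; B: 65.6.
Overall E[X²] = 0.6·2.15702 + 0.4·65.6 = 27.5342.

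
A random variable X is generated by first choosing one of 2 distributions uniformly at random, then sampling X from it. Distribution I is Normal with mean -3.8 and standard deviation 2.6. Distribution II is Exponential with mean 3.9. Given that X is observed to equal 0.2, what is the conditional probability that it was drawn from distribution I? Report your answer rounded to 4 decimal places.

0.1617

Likelihoods f(0.2 | ·): I: 0.0469871; II: 0.243592.
Posterior ∝ prior × likelihood. Numerator for I: 0.5·0.0469871 = 0.0234936.
Normalizing constant: 0.5·0.0469871 + 0.5·0.243592 = 0.14529.
P(I | observation) = 0.0234936 / 0.14529 = 0.161701.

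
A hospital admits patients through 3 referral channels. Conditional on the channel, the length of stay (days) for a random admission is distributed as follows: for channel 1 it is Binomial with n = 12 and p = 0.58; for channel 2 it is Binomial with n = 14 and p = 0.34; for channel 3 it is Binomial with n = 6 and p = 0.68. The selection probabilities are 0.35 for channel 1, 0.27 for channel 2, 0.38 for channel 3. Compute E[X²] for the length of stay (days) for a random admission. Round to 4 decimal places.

For each component E[X²] = Var + (mean)², giving 1: 51.3648; 2: 25.7992; 3: 17.952.
Overall E[X²] = 0.35·51.3648 + 0.27·25.7992 + 0.38·17.952 = 31.7652.

31.7652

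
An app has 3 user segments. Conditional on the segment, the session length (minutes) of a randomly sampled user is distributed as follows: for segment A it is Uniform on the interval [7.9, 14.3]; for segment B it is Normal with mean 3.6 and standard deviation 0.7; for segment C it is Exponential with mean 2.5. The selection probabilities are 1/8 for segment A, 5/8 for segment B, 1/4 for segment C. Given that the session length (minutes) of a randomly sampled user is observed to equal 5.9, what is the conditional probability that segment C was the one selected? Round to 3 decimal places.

Likelihoods f(5.9 | ·): A: 0; B: 0.00257934; C: 0.0377681.
Posterior ∝ prior × likelihood. Numerator for C: 0.25·0.0377681 = 0.00944202.
Normalizing constant: 0.125·0 + 0.625·0.00257934 + 0.25·0.0377681 = 0.0110541.
P(C | observation) = 0.00944202 / 0.0110541 = 0.854164.

0.854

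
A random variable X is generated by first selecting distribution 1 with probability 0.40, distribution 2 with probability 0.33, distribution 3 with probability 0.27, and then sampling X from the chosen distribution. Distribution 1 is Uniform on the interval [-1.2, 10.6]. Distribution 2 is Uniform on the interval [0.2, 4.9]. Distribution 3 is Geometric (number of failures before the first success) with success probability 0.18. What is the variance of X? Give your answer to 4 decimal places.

13.0529

Per component, 1: μ=4.7, E[X²]=33.6933; 2: μ=2.55, E[X²]=8.34333; 3: μ=4.55556, E[X²]=46.0617.
E[X] = 0.4·4.7 + 0.33·2.55 + 0.27·4.55556 = 3.9515.
E[X²] = 0.4·33.6933 + 0.33·8.34333 + 0.27·46.0617 = 28.6673.
Var(X) = E[X²] − (E[X])² = 28.6673 − 15.6144 = 13.0529.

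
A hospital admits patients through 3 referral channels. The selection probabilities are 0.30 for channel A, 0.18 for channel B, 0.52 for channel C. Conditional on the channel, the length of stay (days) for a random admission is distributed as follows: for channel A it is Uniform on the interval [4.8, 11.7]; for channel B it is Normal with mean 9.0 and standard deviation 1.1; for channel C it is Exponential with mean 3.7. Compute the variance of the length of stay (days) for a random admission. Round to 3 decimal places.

Per component, A: μ=8.25, E[X²]=72.03; B: μ=9, E[X²]=82.21; C: μ=3.7, E[X²]=27.38.
E[X] = 0.3·8.25 + 0.18·9 + 0.52·3.7 = 6.019.
E[X²] = 0.3·72.03 + 0.18·82.21 + 0.52·27.38 = 50.6444.
Var(X) = E[X²] − (E[X])² = 50.6444 − 36.2284 = 14.416.

14.416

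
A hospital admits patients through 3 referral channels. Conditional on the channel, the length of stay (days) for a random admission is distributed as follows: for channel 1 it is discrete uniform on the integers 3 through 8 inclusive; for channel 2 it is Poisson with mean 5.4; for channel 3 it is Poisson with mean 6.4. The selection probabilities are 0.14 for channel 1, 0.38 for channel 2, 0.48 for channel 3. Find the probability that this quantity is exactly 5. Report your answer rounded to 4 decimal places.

Conditional on each channel, P(X = 5): 1: 0.166667; 2: 0.172821; 3: 0.148674.
By total probability, P(X = 5) = 0.14·0.166667 + 0.38·0.172821 + 0.48·0.148674 = 0.160369.

0.1604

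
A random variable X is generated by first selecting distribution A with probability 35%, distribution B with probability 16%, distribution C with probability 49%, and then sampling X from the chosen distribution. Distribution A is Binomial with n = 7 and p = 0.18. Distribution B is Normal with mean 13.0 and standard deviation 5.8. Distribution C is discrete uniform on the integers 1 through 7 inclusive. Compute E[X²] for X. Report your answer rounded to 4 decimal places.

For each component E[X²] = Var + (mean)², giving A: 2.6208; B: 202.64; C: 20.
Overall E[X²] = 0.35·2.6208 + 0.16·202.64 + 0.49·20 = 43.1397.

43.1397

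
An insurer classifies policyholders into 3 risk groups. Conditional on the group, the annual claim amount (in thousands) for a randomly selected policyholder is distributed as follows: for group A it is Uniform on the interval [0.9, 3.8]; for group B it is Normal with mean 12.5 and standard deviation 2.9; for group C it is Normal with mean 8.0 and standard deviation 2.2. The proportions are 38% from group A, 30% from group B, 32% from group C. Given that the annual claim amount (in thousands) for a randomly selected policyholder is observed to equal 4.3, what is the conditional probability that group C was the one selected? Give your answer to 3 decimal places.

0.949

Likelihoods f(4.3 | ·): A: 0; B: 0.00252561; C: 0.0440843.
Posterior ∝ prior × likelihood. Numerator for C: 0.32·0.0440843 = 0.014107.
Normalizing constant: 0.38·0 + 0.3·0.00252561 + 0.32·0.0440843 = 0.0148647.
P(C | observation) = 0.014107 / 0.0148647 = 0.949028.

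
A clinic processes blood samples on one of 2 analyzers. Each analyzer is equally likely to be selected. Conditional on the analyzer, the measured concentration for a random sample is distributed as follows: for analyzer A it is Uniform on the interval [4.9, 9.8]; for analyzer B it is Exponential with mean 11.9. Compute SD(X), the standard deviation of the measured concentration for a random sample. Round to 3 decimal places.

8.774

Per component, A: μ=7.35, E[X²]=56.0233; B: μ=11.9, E[X²]=283.22.
E[X] = 0.5·7.35 + 0.5·11.9 = 9.625.
E[X²] = 0.5·56.0233 + 0.5·283.22 = 169.622.
Var(X) = E[X²] − (E[X])² = 169.622 − 92.6406 = 76.981.
SD(X) = √76.981 = 8.77388.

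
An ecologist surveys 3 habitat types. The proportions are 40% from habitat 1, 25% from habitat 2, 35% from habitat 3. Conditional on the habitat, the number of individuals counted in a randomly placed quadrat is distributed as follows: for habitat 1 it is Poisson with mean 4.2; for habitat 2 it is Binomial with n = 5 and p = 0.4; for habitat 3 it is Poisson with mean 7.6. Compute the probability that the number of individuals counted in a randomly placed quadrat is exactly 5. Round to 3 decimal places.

0.105

Conditional on each habitat, P(X = 5): 1: 0.163316; 2: 0.01024; 3: 0.105742.
By total probability, P(X = 5) = 0.4·0.163316 + 0.25·0.01024 + 0.35·0.105742 = 0.104896.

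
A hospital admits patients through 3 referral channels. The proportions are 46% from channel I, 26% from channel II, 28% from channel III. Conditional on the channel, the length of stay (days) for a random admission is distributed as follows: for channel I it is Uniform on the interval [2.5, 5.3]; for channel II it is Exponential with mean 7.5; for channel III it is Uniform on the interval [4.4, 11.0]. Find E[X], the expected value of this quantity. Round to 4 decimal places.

Component means — I: 3.9; II: 7.5; III: 7.7.
E[X] = 0.46·3.9 + 0.26·7.5 + 0.28·7.7 = 5.9.

5.9000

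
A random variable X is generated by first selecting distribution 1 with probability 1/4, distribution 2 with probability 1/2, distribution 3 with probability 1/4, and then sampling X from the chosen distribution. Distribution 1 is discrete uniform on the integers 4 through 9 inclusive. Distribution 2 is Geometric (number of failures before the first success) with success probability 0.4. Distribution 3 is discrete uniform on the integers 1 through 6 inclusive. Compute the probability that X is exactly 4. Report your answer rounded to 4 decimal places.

Conditional on each component, P(X = 4): 1: 0.166667; 2: 0.05184; 3: 0.166667.
By total probability, P(X = 4) = 0.25·0.166667 + 0.5·0.05184 + 0.25·0.166667 = 0.109253.

0.1093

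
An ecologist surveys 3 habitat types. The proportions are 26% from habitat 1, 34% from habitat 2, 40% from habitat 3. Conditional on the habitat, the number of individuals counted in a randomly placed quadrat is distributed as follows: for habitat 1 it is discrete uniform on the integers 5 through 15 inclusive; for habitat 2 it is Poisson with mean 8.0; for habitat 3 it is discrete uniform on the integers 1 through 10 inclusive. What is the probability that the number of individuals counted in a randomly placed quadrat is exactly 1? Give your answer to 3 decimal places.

Conditional on each habitat, P(X = 1): 1: 0; 2: 0.0026837; 3: 0.1.
By total probability, P(X = 1) = 0.26·0 + 0.34·0.0026837 + 0.4·0.1 = 0.0409125.

0.041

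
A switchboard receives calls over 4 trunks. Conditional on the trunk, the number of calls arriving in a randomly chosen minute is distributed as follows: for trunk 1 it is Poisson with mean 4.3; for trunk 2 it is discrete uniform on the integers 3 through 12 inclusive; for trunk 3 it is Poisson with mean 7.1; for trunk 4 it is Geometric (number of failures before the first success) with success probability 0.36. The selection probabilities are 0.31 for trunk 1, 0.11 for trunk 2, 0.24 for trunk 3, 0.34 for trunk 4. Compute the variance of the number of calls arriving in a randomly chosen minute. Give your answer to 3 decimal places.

Per component, 1: μ=4.3, E[X²]=22.79; 2: μ=7.5, E[X²]=64.5; 3: μ=7.1, E[X²]=57.51; 4: μ=1.77778, E[X²]=8.09877.
E[X] = 0.31·4.3 + 0.11·7.5 + 0.24·7.1 + 0.34·1.77778 = 4.46644.
E[X²] = 0.31·22.79 + 0.11·64.5 + 0.24·57.51 + 0.34·8.09877 = 30.7159.
Var(X) = E[X²] − (E[X])² = 30.7159 − 19.9491 = 10.7668.

10.767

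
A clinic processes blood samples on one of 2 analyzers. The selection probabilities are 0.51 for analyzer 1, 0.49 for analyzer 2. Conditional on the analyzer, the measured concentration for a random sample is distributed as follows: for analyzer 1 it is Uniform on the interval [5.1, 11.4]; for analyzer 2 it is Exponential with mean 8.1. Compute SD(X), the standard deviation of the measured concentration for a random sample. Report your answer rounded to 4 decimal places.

5.8173

Per component, 1: μ=8.25, E[X²]=71.37; 2: μ=8.1, E[X²]=131.22.
E[X] = 0.51·8.25 + 0.49·8.1 = 8.1765.
E[X²] = 0.51·71.37 + 0.49·131.22 = 100.697.
Var(X) = E[X²] − (E[X])² = 100.697 − 66.8552 = 33.8413.
SD(X) = √33.8413 = 5.81733.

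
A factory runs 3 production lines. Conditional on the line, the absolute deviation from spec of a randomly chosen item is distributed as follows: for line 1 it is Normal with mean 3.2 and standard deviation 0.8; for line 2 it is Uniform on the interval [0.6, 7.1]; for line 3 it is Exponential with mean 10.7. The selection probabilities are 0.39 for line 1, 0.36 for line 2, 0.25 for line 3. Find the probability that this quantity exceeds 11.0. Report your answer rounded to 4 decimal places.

0.0894

Conditional on each line, P(X > 11.0): 1: 0; 2: 0; 3: 0.357708.
By total probability, P(X > 11.0) = 0.39·0 + 0.36·0 + 0.25·0.357708 = 0.0894271.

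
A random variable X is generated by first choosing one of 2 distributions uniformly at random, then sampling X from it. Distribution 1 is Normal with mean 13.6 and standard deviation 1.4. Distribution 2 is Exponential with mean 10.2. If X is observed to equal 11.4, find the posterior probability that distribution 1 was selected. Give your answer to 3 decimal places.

0.721

Likelihoods f(11.4 | ·): 1: 0.0829013; 2: 0.0320636.
Posterior ∝ prior × likelihood. Numerator for 1: 0.5·0.0829013 = 0.0414506.
Normalizing constant: 0.5·0.0829013 + 0.5·0.0320636 = 0.0574824.
P(1 | observation) = 0.0414506 / 0.0574824 = 0.721101.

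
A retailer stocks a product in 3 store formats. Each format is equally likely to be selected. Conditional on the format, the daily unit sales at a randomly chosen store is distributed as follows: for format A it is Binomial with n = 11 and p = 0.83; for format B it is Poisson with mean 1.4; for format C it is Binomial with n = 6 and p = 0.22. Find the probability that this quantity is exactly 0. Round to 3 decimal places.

0.157

Conditional on each format, P(X = 0): A: 3.42719e-09; B: 0.246597; C: 0.2252.
By total probability, P(X = 0) = 0.333333·3.42719e-09 + 0.333333·0.246597 + 0.333333·0.2252 = 0.157266.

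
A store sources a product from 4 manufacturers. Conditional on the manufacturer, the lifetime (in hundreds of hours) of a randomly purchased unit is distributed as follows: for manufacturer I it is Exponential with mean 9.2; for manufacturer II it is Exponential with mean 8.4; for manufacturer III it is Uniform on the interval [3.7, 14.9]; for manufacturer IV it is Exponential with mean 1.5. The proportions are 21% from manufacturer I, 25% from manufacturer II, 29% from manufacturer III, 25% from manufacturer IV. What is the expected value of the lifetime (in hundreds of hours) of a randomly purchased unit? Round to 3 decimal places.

Component means — I: 9.2; II: 8.4; III: 9.3; IV: 1.5.
E[X] = 0.21·9.2 + 0.25·8.4 + 0.29·9.3 + 0.25·1.5 = 7.104.

7.104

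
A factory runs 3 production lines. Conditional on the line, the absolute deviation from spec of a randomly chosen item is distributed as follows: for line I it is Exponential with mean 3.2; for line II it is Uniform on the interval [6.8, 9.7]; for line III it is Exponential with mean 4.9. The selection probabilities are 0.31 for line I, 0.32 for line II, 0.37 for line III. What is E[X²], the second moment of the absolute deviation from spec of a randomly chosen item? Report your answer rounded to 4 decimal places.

For each component E[X²] = Var + (mean)², giving I: 20.48; II: 68.7633; III: 48.02.
Overall E[X²] = 0.31·20.48 + 0.32·68.7633 + 0.37·48.02 = 46.1205.

46.1205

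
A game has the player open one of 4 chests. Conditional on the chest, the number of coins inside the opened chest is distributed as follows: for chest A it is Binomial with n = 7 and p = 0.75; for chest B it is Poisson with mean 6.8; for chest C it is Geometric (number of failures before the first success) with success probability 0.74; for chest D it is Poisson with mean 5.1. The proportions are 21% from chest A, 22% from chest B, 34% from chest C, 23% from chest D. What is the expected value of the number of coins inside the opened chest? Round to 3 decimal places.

3.891

Component means — A: 5.25; B: 6.8; C: 0.351351; D: 5.1.
E[X] = 0.21·5.25 + 0.22·6.8 + 0.34·0.351351 + 0.23·5.1 = 3.89096.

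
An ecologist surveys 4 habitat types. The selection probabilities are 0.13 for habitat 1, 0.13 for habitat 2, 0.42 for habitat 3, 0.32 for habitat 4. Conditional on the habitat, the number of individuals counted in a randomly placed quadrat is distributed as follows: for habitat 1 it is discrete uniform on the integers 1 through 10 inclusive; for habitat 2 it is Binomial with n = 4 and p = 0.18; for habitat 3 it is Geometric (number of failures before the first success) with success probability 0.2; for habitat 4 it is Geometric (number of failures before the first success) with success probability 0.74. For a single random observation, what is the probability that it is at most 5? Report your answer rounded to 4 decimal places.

0.8248

Conditional on each habitat, P(X ≤ 5): 1: 0.5; 2: 1; 3: 0.737856; 4: 0.999691.
By total probability, P(X ≤ 5) = 0.13·0.5 + 0.13·1 + 0.42·0.737856 + 0.32·0.999691 = 0.824801.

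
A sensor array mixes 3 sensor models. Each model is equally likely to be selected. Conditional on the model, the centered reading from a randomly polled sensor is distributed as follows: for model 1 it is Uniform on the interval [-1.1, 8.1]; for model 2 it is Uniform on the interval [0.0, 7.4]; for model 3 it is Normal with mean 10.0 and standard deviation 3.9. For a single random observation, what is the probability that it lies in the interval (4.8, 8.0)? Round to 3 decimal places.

0.304

Conditional on each model, P(4.8 < X < 8.0): 1: 0.347826; 2: 0.351351; 3: 0.212827.
By total probability, P(4.8 < X < 8.0) = 0.333333·0.347826 + 0.333333·0.351351 + 0.333333·0.212827 = 0.304002.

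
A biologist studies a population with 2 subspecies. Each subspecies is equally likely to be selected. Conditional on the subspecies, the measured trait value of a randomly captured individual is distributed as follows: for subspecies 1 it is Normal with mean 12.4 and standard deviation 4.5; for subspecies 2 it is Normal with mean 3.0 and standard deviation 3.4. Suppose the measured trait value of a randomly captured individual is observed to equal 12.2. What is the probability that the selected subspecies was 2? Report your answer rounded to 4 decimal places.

Likelihoods f(12.2 | ·): 1: 0.0885663; 2: 0.00301663.
Posterior ∝ prior × likelihood. Numerator for 2: 0.5·0.00301663 = 0.00150832.
Normalizing constant: 0.5·0.0885663 + 0.5·0.00301663 = 0.0457915.
P(2 | observation) = 0.00150832 / 0.0457915 = 0.0329388.

0.0329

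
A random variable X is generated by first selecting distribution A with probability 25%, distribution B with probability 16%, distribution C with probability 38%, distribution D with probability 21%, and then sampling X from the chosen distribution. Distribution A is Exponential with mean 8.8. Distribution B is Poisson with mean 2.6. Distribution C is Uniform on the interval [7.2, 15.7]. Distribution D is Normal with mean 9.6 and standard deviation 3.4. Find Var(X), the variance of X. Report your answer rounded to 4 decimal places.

33.4114

Per component, A: μ=8.8, E[X²]=154.88; B: μ=2.6, E[X²]=9.36; C: μ=11.45, E[X²]=137.123; D: μ=9.6, E[X²]=103.72.
E[X] = 0.25·8.8 + 0.16·2.6 + 0.38·11.45 + 0.21·9.6 = 8.983.
E[X²] = 0.25·154.88 + 0.16·9.36 + 0.38·137.123 + 0.21·103.72 = 114.106.
Var(X) = E[X²] − (E[X])² = 114.106 − 80.6943 = 33.4114.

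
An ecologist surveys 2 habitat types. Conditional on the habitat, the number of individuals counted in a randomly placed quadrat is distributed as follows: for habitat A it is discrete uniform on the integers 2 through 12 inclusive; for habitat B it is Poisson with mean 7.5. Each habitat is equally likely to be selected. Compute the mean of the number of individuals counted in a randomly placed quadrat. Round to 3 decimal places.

7.250

Component means — A: 7; B: 7.5.
E[X] = 0.5·7 + 0.5·7.5 = 7.25.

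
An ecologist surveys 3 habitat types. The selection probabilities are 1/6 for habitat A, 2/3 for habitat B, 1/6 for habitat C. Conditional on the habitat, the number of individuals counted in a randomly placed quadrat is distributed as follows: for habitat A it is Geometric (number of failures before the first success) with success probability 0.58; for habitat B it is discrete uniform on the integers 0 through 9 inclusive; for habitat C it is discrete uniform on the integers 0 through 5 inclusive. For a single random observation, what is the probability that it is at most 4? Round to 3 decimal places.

Conditional on each habitat, P(X ≤ 4): A: 0.986931; B: 0.5; C: 0.833333.
By total probability, P(X ≤ 4) = 0.166667·0.986931 + 0.666667·0.5 + 0.166667·0.833333 = 0.636711.

0.637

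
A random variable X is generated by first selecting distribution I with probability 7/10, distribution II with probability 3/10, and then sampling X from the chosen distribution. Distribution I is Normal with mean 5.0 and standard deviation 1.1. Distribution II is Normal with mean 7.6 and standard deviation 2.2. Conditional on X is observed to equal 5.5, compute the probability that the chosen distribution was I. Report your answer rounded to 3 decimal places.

Likelihoods f(5.5 | ·): I: 0.327079; II: 0.114983.
Posterior ∝ prior × likelihood. Numerator for I: 0.7·0.327079 = 0.228955.
Normalizing constant: 0.7·0.327079 + 0.3·0.114983 = 0.26345.
P(I | observation) = 0.228955 / 0.26345 = 0.869065.

0.869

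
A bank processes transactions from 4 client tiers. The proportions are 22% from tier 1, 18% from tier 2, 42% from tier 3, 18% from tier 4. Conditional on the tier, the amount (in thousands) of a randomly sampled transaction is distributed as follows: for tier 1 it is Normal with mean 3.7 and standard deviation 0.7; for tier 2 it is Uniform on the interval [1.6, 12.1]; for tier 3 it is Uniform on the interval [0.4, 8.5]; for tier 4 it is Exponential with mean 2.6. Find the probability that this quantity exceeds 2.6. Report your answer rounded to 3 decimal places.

0.742

Conditional on each tier, P(X > 2.6): 1: 0.941958; 2: 0.904762; 3: 0.728395; 4: 0.367879.
By total probability, P(X > 2.6) = 0.22·0.941958 + 0.18·0.904762 + 0.42·0.728395 + 0.18·0.367879 = 0.742232.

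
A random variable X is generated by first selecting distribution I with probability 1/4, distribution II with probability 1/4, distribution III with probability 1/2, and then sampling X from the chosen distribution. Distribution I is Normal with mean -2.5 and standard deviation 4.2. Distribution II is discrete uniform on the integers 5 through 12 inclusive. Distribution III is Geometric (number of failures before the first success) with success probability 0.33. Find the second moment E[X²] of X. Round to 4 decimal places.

30.4848

For each component E[X²] = Var + (mean)², giving I: 23.89; II: 77.5; III: 10.2746.
Overall E[X²] = 0.25·23.89 + 0.25·77.5 + 0.5·10.2746 = 30.4848.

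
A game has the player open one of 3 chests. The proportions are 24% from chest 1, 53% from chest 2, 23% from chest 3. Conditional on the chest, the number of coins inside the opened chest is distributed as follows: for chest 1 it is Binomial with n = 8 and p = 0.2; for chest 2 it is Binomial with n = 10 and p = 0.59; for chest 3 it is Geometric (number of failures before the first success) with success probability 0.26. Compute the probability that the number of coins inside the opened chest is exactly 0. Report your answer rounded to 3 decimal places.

0.100

Conditional on each chest, P(X = 0): 1: 0.167772; 2: 0.000134227; 3: 0.26.
By total probability, P(X = 0) = 0.24·0.167772 + 0.53·0.000134227 + 0.23·0.26 = 0.100136.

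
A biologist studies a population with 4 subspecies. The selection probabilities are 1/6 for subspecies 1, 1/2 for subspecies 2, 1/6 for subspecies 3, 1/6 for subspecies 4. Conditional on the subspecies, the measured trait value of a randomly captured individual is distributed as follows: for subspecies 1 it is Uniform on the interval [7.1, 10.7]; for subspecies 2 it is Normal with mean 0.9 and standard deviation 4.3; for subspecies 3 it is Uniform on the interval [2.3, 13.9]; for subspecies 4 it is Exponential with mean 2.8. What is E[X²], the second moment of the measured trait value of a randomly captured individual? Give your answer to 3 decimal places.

38.449

For each component E[X²] = Var + (mean)², giving 1: 80.29; 2: 19.3; 3: 76.8233; 4: 15.68.
Overall E[X²] = 0.166667·80.29 + 0.5·19.3 + 0.166667·76.8233 + 0.166667·15.68 = 38.4489.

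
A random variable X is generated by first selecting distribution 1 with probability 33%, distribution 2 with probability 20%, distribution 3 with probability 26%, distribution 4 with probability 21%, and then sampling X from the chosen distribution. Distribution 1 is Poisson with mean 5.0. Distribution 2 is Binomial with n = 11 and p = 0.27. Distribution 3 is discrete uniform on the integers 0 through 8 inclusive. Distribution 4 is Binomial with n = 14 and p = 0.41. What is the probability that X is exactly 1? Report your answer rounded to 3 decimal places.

0.067

Conditional on each component, P(X = 1): 1: 0.0336897; 2: 0.127639; 3: 0.111111; 4: 0.00602543.
By total probability, P(X = 1) = 0.33·0.0336897 + 0.2·0.127639 + 0.26·0.111111 + 0.21·0.00602543 = 0.0667997.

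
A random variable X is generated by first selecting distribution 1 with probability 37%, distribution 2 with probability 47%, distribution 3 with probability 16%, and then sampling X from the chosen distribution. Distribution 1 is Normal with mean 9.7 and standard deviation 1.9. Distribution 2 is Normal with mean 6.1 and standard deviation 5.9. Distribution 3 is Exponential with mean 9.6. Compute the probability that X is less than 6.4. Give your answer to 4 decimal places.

0.3376

Conditional on each component, P(X < 6.4): 1: 0.0412075; 2: 0.520276; 3: 0.486583.
By total probability, P(X < 6.4) = 0.37·0.0412075 + 0.47·0.520276 + 0.16·0.486583 = 0.33763.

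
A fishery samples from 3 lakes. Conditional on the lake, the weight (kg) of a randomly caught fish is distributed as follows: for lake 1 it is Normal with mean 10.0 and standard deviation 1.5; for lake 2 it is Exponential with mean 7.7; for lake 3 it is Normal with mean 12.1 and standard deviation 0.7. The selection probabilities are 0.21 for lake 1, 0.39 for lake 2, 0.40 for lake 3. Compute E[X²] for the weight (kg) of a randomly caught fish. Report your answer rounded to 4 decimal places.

For each component E[X²] = Var + (mean)², giving 1: 102.25; 2: 118.58; 3: 146.9.
Overall E[X²] = 0.21·102.25 + 0.39·118.58 + 0.4·146.9 = 126.479.

126.4787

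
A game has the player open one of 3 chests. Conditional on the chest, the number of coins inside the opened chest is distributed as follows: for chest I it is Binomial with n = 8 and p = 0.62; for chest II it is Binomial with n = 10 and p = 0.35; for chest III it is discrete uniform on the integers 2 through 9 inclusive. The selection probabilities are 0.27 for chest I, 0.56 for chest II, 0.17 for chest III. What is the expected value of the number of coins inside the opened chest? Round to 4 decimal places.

4.2342

Component means — I: 4.96; II: 3.5; III: 5.5.
E[X] = 0.27·4.96 + 0.56·3.5 + 0.17·5.5 = 4.2342.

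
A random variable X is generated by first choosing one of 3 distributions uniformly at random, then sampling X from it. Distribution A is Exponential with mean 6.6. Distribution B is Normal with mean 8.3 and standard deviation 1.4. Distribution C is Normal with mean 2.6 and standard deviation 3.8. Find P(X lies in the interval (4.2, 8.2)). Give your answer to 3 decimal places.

Conditional on each component, P(4.2 < X < 8.2): A: 0.24053; B: 0.469826; C: 0.266575.
By total probability, P(4.2 < X < 8.2) = 0.333333·0.24053 + 0.333333·0.469826 + 0.333333·0.266575 = 0.325644.

0.326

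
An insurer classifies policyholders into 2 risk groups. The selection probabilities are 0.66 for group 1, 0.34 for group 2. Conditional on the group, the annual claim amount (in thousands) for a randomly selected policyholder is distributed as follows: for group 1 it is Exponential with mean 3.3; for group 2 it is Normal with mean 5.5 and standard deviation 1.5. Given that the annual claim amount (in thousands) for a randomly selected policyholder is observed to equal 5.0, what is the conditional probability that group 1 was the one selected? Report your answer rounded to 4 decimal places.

Likelihoods f(5.0 | ·): 1: 0.0665984; 2: 0.251589.
Posterior ∝ prior × likelihood. Numerator for 1: 0.66·0.0665984 = 0.043955.
Normalizing constant: 0.66·0.0665984 + 0.34·0.251589 = 0.129495.
P(1 | observation) = 0.043955 / 0.129495 = 0.339433.

0.3394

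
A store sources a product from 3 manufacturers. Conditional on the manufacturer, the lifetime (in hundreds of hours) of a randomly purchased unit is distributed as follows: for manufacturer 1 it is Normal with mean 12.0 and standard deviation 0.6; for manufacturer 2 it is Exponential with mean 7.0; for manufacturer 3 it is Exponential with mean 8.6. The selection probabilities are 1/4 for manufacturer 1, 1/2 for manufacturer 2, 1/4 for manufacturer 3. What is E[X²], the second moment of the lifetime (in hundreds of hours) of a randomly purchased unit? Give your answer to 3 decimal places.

122.070

For each component E[X²] = Var + (mean)², giving 1: 144.36; 2: 98; 3: 147.92.
Overall E[X²] = 0.25·144.36 + 0.5·98 + 0.25·147.92 = 122.07.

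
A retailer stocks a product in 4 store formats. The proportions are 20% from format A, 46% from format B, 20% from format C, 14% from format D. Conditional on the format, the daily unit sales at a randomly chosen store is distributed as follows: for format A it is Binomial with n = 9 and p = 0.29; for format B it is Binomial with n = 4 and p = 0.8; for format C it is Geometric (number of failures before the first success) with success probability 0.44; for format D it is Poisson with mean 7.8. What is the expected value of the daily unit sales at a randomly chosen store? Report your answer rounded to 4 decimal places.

3.3405

Component means — A: 2.61; B: 3.2; C: 1.27273; D: 7.8.
E[X] = 0.2·2.61 + 0.46·3.2 + 0.2·1.27273 + 0.14·7.8 = 3.34055.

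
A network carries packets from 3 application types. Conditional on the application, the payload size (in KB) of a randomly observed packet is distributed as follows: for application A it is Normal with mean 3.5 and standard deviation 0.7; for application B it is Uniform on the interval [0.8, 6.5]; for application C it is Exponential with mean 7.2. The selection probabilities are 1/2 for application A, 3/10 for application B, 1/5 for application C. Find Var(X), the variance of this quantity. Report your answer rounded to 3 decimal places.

13.554

Per component, A: μ=3.5, E[X²]=12.74; B: μ=3.65, E[X²]=16.03; C: μ=7.2, E[X²]=103.68.
E[X] = 0.5·3.5 + 0.3·3.65 + 0.2·7.2 = 4.285.
E[X²] = 0.5·12.74 + 0.3·16.03 + 0.2·103.68 = 31.915.
Var(X) = E[X²] − (E[X])² = 31.915 − 18.3612 = 13.5538.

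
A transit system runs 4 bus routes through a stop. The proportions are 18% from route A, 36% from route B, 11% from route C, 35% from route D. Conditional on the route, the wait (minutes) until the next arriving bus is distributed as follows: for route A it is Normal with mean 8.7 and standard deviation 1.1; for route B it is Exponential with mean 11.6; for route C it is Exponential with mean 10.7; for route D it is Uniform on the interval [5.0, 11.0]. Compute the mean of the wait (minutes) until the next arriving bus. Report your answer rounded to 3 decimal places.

9.719

Component means — A: 8.7; B: 11.6; C: 10.7; D: 8.
E[X] = 0.18·8.7 + 0.36·11.6 + 0.11·10.7 + 0.35·8 = 9.719.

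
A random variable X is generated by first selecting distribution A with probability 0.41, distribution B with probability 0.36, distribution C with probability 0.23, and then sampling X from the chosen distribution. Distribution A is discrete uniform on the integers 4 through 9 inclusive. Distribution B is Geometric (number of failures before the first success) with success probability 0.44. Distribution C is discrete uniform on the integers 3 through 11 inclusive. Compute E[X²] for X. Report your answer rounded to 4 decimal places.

32.9461

For each component E[X²] = Var + (mean)², giving A: 45.1667; B: 4.5124; C: 55.6667.
Overall E[X²] = 0.41·45.1667 + 0.36·4.5124 + 0.23·55.6667 = 32.9461.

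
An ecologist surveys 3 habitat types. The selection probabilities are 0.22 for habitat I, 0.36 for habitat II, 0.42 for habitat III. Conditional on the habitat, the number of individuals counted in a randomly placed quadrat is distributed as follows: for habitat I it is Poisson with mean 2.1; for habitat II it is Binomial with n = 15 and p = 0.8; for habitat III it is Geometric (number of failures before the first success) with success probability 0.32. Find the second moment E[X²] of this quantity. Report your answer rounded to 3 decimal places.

58.822

For each component E[X²] = Var + (mean)², giving I: 6.51; II: 146.4; III: 11.1562.
Overall E[X²] = 0.22·6.51 + 0.36·146.4 + 0.42·11.1562 = 58.8218.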